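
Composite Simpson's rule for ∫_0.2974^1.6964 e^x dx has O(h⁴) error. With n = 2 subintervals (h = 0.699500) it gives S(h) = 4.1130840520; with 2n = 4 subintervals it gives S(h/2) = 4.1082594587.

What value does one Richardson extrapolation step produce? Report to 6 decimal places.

Method order is 4; weight 2^4 = 16.
2^4×A(h/2) = 65.7321513392; minus A(h) gives 61.6190672872.
Extrapolated: 61.6190672872 / 15 = 4.1079378191
Shift from A(h/2): −0.0003216396.

4.107938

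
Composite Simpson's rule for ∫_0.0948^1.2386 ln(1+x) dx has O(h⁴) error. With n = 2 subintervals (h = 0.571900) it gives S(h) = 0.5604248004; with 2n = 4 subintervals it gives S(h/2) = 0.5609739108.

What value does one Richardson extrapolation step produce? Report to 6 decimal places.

Order 4 gives 2^r = 16 and 2^r − 1 = 15.
Weighted: 8.9755825728 − 0.5604248004 = 8.4151577724
R = 8.4151577724/15 = 0.5610105182

0.561011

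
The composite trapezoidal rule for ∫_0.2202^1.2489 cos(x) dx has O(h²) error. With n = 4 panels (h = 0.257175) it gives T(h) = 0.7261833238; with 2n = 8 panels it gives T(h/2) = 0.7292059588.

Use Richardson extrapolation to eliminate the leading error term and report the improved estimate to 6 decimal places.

0.730214

Leading term ∝ h^2; use weight 4 = 2^2.
A(h/2) − A(h) = 0.7292059588 − 0.7261833238 = 0.0030226350
Correction (A(h/2) − A(h))/(4 − 1) = 0.0030226350/3 = 0.0010075450
R = 0.7292059588 + 0.0010075450 = 0.7302135038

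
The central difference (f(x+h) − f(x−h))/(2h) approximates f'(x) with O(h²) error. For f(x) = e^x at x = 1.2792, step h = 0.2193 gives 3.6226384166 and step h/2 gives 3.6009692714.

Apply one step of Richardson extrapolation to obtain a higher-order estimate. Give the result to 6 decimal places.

Error is O(h^2); halving h shrinks it by 2^2 = 4.
2^2*A(h/2) = 14.4038770856; minus A(h) gives 10.7812386690.
R = 10.7812386690/3 = 3.5937462230
Gap between inputs: 2.167e-02; correction applied: −0.0072230484.

3.593746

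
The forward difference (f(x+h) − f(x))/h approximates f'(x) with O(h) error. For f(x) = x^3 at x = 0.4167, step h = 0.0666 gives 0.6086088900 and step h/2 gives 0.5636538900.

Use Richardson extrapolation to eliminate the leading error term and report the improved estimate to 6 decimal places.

0.518699

The method has order 1: 2^1 = 2.
2×0.5636538900 = 1.1273077800; subtract 0.6086088900 → 0.5186988900
R = 0.5186988900/1 = 0.5186988900
Correction |R − A(h/2)| = 4.495e-02; gap |A(h/2) − A(h)| = 4.495e-02.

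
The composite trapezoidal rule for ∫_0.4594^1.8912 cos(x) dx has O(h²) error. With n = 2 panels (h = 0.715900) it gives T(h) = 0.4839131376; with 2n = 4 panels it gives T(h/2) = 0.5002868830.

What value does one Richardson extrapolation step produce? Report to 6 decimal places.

0.505745

r = 2, so 2^r = 4.
4 × 0.5002868830 = 2.0011475320; subtract 0.4839131376 → 1.5172343944
Divide by 2^2 − 1 = 3.
(4 × 0.5002868830 − 0.4839131376)/(4 − 1) = 0.5057447981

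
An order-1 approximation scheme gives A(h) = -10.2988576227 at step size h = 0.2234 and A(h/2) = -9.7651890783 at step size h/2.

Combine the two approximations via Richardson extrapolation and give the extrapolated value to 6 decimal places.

-9.231521

With r = 1 the leading error scales as h^1, so the weight is 2^1 = 2.
Numerator 2*A(h/2) − A(h) = 2*(-9.7651890783) − (-10.2988576227) = -9.2315205339
Denominator 2 − 1 = 1.
(-9.2315205339) ÷ 1 = -9.2315205339
Gap between inputs: 5.337e-01; correction applied: +0.5336685444.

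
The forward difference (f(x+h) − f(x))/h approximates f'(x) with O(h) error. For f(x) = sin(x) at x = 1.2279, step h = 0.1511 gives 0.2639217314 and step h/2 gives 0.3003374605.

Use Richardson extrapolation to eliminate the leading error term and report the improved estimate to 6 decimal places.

Method order is 1; weight 2^1 = 2.
Weighted: 0.6006749210 − 0.2639217314 = 0.3367531896
0.3367531896 ÷ 1 = 0.3367531896

0.336753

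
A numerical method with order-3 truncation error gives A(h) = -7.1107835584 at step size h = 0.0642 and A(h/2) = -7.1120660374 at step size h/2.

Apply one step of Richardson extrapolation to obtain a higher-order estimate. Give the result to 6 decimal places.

-7.112249

With r = 3 the leading error scales as h^3, so the weight is 2^3 = 8.
Top: 8(-7.1120660374) − (-7.1107835584) = -49.7857447408
R = (-49.7857447408)/7 = -7.1122492487
Shift from A(h/2): −0.0001832113.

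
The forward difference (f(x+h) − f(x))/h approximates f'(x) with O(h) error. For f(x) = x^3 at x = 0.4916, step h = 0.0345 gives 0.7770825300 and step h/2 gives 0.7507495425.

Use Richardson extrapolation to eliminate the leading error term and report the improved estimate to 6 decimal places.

0.724417

Method order is 1; weight 2^1 = 2.
Numerator 2 × A(h/2) − A(h) = 2 × 0.7507495425 − 0.7770825300 = 0.7244165550
R = 0.7244165550/1 = 0.7244165550
Correction |R − A(h/2)| = 2.633e-02; gap |A(h/2) − A(h)| = 2.633e-02.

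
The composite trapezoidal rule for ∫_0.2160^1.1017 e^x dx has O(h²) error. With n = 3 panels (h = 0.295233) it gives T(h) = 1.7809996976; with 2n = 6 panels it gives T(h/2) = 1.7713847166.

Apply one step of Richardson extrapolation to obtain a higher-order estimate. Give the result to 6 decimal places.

Order 2 gives 2^r = 4 and 2^r − 1 = 3.
4*1.7713847166 = 7.0855388664; 7.0855388664 − 1.7809996976 = 5.3045391688
Divide by 2^2 − 1 = 3.
So the Richardson estimate is 1.7681797229.
Gap between inputs: 9.615e-03; correction applied: −0.0032049937.

1.768180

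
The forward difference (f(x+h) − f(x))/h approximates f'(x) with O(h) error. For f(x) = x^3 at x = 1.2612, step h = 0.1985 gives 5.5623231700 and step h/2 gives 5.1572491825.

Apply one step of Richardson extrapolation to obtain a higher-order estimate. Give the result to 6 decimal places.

With r = 1 the leading error scales as h^1, so the weight is 2^1 = 2.
Numerator 2*A(h/2) − A(h) = 2*5.1572491825 − 5.5623231700 = 4.7521751950
Denominator 2 − 1 = 1.
4.7521751950 ÷ 1 = 4.7521751950
Gap between inputs: 4.051e-01; correction applied: −0.4050739875.

4.752175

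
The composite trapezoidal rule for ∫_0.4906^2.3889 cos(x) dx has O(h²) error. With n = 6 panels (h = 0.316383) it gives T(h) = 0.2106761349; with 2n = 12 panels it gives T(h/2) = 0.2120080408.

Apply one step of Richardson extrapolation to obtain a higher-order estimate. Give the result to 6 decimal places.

0.212452

Error is O(h^2); halving h shrinks it by 2^2 = 4.
Top: 4(0.2120080408) − (0.2106761349) = 0.6373560283
Divide by 2^2 − 1 = 3.
(4 × 0.2120080408 − 0.2106761349)/(4 − 1) = 0.2124520094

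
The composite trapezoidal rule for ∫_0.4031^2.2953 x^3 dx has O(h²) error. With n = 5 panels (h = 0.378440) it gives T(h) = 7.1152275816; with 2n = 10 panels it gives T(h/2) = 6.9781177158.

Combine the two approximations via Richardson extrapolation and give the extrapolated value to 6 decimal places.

6.932414

Leading term ∝ h^2; use weight 4 = 2^2.
4 × 6.9781177158 = 27.9124708632; 27.9124708632 − 7.1152275816 = 20.7972432816
Divide by 2^2 − 1 = 3.
Result: 6.9324144272
Shift from A(h/2): −0.0457032886.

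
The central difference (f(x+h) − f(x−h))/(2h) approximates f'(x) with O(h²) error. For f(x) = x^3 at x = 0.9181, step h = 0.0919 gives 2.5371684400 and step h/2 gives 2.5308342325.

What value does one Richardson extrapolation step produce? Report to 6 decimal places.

2.528723

Leading term ∝ h^2; use weight 4 = 2^2.
4·2.5308342325 = 10.1233369300; 10.1233369300 − 2.5371684400 = 7.5861684900
Denominator 4 − 1 = 3.
So the Richardson estimate is 2.5287228300.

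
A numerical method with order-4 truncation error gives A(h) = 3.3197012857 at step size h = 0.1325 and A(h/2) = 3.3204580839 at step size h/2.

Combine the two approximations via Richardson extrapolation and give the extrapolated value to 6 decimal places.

3.320509

Method order is 4; weight 2^4 = 16.
2^4·A(h/2) = 53.1273293424; minus A(h) gives 49.8076280567.
Divide by 2^4 − 1 = 15.
49.8076280567 ÷ 15 = 3.3205085371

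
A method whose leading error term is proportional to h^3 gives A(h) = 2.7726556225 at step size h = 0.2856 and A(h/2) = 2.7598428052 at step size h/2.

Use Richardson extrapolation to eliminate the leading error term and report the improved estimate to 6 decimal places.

With r = 3 the leading error scales as h^3, so the weight is 2^3 = 8.
Weighted: 22.0787424416 − 2.7726556225 = 19.3060868191
Extrapolated: 19.3060868191 / 7 = 2.7580124027

2.758012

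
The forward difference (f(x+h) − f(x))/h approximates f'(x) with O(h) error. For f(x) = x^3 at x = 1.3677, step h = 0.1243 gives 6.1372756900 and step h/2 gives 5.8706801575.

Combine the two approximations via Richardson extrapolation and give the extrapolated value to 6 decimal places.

Error is O(h^1); halving h shrinks it by 2^1 = 2.
A(h/2) − A(h) = 5.8706801575 − 6.1372756900 = -0.2665955325
Correction (A(h/2) − A(h))/(2 − 1) = (-0.2665955325)/1 = -0.2665955325
R = 5.8706801575 − 0.2665955325 = 5.6040846250

5.604085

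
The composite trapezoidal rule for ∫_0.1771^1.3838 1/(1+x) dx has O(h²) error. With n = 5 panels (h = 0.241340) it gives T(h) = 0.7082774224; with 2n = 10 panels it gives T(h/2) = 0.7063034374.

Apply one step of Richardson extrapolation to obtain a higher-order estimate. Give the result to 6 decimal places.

0.705645

The method has order 2: 2^2 = 4.
4×0.7063034374 = 2.8252137496; subtract 0.7082774224 → 2.1169363272
Denominator 4 − 1 = 3.
2.1169363272 ÷ 3 = 0.7056454424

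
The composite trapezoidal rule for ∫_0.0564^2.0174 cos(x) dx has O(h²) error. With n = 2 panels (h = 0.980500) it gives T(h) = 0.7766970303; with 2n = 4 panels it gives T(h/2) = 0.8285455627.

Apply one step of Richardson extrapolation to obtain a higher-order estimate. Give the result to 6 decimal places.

0.845828

r = 2: numerator weight 4, denominator 3.
Difference of the inputs: 0.8285455627 − 0.7766970303 = 0.0518485324
Divide by 2^2 − 1 = 3: 0.0518485324/3 = 0.0172828441
R = A(h/2) + (A(h/2) − A(h))/3 = 0.8285455627 + 0.0172828441 = 0.8458284068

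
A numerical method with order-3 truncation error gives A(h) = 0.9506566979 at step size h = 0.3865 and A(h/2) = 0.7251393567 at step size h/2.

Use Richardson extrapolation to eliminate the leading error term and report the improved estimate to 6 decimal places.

Leading term ∝ h^3; use weight 8 = 2^3.
A(h/2) − A(h) = 0.7251393567 − 0.9506566979 = -0.2255173412
Divide by 2^3 − 1 = 7: (-0.2255173412)/7 = -0.0322167630
R = A(h/2) + (A(h/2) − A(h))/7 = 0.7251393567 − 0.0322167630 = 0.6929225937
Correction |R − A(h/2)| = 3.222e-02; gap |A(h/2) − A(h)| = 2.255e-01.

0.692923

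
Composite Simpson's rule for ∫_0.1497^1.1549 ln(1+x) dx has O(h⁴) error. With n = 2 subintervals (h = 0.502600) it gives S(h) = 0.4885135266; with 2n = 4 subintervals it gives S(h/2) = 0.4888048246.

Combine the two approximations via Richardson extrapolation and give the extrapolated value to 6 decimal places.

0.488824

Error is O(h^4); halving h shrinks it by 2^4 = 16.
16×0.4888048246 − 0.4885135266 = 7.3323636670
R = 7.3323636670/15 = 0.4888242445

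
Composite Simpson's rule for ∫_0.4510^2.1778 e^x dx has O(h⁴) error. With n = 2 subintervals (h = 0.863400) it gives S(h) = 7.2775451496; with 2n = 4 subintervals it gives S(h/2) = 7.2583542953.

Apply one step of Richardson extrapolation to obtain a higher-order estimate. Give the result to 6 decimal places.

7.257075

r = 4, so 2^r = 16.
A(h/2) − A(h) = 7.2583542953 − 7.2775451496 = -0.0191908543
Correction (A(h/2) − A(h))/(16 − 1) = (-0.0191908543)/15 = -0.0012793903
R = A(h/2) + (A(h/2) − A(h))/15 = 7.2583542953 − 0.0012793903 = 7.2570749050
Correction |R − A(h/2)| = 1.279e-03; gap |A(h/2) − A(h)| = 1.919e-02.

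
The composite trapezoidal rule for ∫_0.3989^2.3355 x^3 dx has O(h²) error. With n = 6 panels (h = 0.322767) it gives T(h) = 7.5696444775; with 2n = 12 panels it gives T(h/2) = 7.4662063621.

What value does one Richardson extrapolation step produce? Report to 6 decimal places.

Method order is 2; weight 2^2 = 4.
Weighted: 29.8648254484 − 7.5696444775 = 22.2951809709
Divide by 2^2 − 1 = 3.
Result: 7.4317269903

7.431727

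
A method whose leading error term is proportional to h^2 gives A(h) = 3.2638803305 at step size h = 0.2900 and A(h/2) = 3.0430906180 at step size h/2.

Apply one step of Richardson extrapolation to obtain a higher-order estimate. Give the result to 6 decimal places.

r = 2, so 2^r = 4.
2^2×A(h/2) = 12.1723624720; minus A(h) gives 8.9084821415.
Denominator 4 − 1 = 3.
8.9084821415 ÷ 3 = 2.9694940472

2.969494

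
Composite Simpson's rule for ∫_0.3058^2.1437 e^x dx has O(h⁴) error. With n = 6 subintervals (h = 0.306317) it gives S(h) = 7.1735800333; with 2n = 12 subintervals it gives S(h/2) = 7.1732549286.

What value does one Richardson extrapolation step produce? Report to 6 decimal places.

7.173233

The method has order 4: 2^4 = 16.
16*7.1732549286 − 7.1735800333 = 107.5984988243
107.5984988243 ÷ 15 = 7.1732332550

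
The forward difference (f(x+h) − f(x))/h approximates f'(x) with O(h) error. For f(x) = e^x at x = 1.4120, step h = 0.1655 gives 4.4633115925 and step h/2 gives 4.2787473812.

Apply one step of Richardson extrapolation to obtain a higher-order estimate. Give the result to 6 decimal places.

With r = 1 the leading error scales as h^1, so the weight is 2^1 = 2.
2^1 × A(h/2) = 8.5574947624; minus A(h) gives 4.0941831699.
Extrapolated: 4.0941831699 / 1 = 4.0941831699
Shift from A(h/2): −0.1845642113.

4.094183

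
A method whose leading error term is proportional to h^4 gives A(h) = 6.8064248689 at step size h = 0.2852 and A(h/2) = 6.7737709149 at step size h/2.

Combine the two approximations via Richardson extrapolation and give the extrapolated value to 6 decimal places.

With r = 4 the leading error scales as h^4, so the weight is 2^4 = 16.
16*6.7737709149 = 108.3803346384; subtract 6.8064248689 → 101.5739097695
101.5739097695 ÷ 15 = 6.7715939846
Correction |R − A(h/2)| = 2.177e-03; gap |A(h/2) − A(h)| = 3.265e-02.

6.771594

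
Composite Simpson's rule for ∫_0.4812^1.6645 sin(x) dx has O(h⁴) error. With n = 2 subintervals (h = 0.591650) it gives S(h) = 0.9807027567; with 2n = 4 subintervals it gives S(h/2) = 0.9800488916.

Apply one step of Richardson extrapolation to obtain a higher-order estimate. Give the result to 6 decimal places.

r = 4: numerator weight 16, denominator 15.
Difference of the inputs: 0.9800488916 − 0.9807027567 = -0.0006538651
Correction (A(h/2) − A(h))/(16 − 1) = (-0.0006538651)/15 = -0.0000435910
R = 0.9800488916 − 0.0000435910 = 0.9800053006
Gap between inputs: 6.539e-04; correction applied: −0.0000435910.

0.980005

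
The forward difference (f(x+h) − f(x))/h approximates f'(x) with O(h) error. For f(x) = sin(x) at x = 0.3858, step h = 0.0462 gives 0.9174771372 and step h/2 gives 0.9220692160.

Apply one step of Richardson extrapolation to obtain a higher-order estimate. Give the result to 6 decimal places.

0.926661

With r = 1 the leading error scales as h^1, so the weight is 2^1 = 2.
Weighted: 1.8441384320 − 0.9174771372 = 0.9266612948
Denominator 2 − 1 = 1.
Extrapolated: 0.9266612948 / 1 = 0.9266612948
Gap between inputs: 4.592e-03; correction applied: +0.0045920788.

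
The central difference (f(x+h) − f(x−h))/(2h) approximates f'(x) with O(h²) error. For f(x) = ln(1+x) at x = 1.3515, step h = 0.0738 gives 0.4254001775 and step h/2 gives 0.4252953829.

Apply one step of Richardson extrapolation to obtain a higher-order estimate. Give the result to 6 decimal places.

Error is O(h^2); halving h shrinks it by 2^2 = 4.
A(h/2) − A(h) = 0.4252953829 − 0.4254001775 = -0.0001047946
Divide by 2^2 − 1 = 3: (-0.0001047946)/3 = -0.0000349315
R = A(h/2) + (A(h/2) − A(h))/3 = 0.4252953829 − 0.0000349315 = 0.4252604514

0.425260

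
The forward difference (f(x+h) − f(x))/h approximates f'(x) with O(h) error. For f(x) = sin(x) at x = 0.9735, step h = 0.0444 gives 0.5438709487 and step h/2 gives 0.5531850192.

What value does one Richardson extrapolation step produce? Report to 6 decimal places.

0.562499

Method order is 1; weight 2^1 = 2.
A(h/2) − A(h) = 0.5531850192 − 0.5438709487 = 0.0093140705
Correction (A(h/2) − A(h))/(2 − 1) = 0.0093140705/1 = 0.0093140705
R = 0.5531850192 + 0.0093140705 = 0.5624990897
Correction |R − A(h/2)| = 9.314e-03; gap |A(h/2) − A(h)| = 9.314e-03.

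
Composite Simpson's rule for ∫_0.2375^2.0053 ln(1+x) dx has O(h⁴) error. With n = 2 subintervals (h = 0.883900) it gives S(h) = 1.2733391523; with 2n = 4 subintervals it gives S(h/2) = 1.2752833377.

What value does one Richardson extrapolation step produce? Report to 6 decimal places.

r = 4, so 2^r = 16.
Weighted: 20.4045334032 − 1.2733391523 = 19.1311942509
Divide by 2^4 − 1 = 15.
R = 19.1311942509/15 = 1.2754129501

1.275413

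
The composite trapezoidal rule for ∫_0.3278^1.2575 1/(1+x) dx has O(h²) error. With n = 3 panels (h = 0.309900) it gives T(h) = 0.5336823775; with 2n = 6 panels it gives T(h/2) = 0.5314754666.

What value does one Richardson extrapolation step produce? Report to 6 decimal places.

r = 2, so 2^r = 4.
Weighted: 2.1259018664 − 0.5336823775 = 1.5922194889
(4×0.5314754666 − 0.5336823775)/(4 − 1) = 0.5307398296

0.530740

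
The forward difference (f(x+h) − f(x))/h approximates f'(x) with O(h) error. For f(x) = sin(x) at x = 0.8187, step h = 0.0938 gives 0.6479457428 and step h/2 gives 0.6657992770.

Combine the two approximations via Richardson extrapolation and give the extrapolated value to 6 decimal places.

Order 1 gives 2^r = 2 and 2^r − 1 = 1.
Difference of the inputs: 0.6657992770 − 0.6479457428 = 0.0178535342
Divide by 2^1 − 1 = 1: 0.0178535342/1 = 0.0178535342
R = 0.6657992770 + 0.0178535342 = 0.6836528112

0.683653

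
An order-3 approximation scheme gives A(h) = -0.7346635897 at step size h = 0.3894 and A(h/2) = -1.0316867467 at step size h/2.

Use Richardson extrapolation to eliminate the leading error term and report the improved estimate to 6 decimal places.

-1.074119

With r = 3 the leading error scales as h^3, so the weight is 2^3 = 8.
Numerator 8 × A(h/2) − A(h) = 8 × (-1.0316867467) − (-0.7346635897) = -7.5188303839
(8 × (-1.0316867467) − (-0.7346635897))/(8 − 1) = -1.0741186263
Shift from A(h/2): −0.0424318796.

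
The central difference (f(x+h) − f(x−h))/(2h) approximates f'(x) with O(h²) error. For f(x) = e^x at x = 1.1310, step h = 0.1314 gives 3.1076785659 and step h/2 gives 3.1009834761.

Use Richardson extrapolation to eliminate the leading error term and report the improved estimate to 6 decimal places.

Method order is 2; weight 2^2 = 4.
Top: 4(3.1009834761) − (3.1076785659) = 9.2962553385
Denominator 4 − 1 = 3.
R = 9.2962553385/3 = 3.0987517795
Shift from A(h/2): −0.0022316966.

3.098752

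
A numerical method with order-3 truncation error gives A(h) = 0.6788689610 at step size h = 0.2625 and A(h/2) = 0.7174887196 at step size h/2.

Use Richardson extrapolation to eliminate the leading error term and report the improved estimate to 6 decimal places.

0.723006

Leading term ∝ h^3; use weight 8 = 2^3.
8*0.7174887196 = 5.7399097568; subtract 0.6788689610 → 5.0610407958
5.0610407958 ÷ 7 = 0.7230058280
Correction |R − A(h/2)| = 5.517e-03; gap |A(h/2) − A(h)| = 3.862e-02.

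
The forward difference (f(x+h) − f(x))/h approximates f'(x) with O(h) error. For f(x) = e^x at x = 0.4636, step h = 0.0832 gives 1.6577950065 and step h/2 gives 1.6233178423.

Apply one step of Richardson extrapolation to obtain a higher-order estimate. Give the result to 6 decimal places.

r = 1, so 2^r = 2.
Weighted: 3.2466356846 − 1.6577950065 = 1.5888406781
(2 × 1.6233178423 − 1.6577950065)/(2 − 1) = 1.5888406781

1.588841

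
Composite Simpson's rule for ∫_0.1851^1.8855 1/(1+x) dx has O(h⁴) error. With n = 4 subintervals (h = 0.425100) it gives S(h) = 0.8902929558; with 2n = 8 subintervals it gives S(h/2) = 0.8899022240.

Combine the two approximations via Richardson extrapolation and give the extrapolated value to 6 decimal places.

Method order is 4; weight 2^4 = 16.
16*0.8899022240 − 0.8902929558 = 13.3481426282
R = 13.3481426282/15 = 0.8898761752
Gap between inputs: 3.907e-04; correction applied: −0.0000260488.

0.889876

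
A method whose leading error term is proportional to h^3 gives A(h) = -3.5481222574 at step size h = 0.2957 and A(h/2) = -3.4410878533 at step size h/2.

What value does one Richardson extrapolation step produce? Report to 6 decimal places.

-3.425797

Order 3 gives 2^r = 8 and 2^r − 1 = 7.
Difference of the inputs: -3.4410878533 − (-3.5481222574) = 0.1070344041
Correction (A(h/2) − A(h))/(8 − 1) = 0.1070344041/7 = 0.0152906292
R = -3.4410878533 + 0.0152906292 = -3.4257972241
Gap between inputs: 1.070e-01; correction applied: +0.0152906292.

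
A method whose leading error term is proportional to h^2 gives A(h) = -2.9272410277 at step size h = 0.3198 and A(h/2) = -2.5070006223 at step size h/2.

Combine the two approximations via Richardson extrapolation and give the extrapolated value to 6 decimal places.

-2.366920

Error is O(h^2); halving h shrinks it by 2^2 = 4.
Difference of the inputs: -2.5070006223 − (-2.9272410277) = 0.4202404054
Correction (A(h/2) − A(h))/(4 − 1) = 0.4202404054/3 = 0.1400801351
R = A(h/2) + (A(h/2) − A(h))/3 = -2.5070006223 + 0.1400801351 = -2.3669204872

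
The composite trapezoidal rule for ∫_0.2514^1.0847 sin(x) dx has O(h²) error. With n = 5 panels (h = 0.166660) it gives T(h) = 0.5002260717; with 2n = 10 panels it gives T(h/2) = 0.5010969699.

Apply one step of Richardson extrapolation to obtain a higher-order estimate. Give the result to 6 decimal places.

r = 2: numerator weight 4, denominator 3.
4×0.5010969699 − 0.5002260717 = 1.5041618079
(4×0.5010969699 − 0.5002260717)/(4 − 1) = 0.5013872693
Correction |R − A(h/2)| = 2.903e-04; gap |A(h/2) − A(h)| = 8.709e-04.

0.501387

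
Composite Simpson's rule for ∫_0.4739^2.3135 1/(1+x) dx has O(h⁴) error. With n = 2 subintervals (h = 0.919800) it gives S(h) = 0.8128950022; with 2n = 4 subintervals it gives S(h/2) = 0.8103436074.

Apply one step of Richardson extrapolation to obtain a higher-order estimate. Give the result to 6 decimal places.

Error is O(h^4); halving h shrinks it by 2^4 = 16.
16 × 0.8103436074 − 0.8128950022 = 12.1526027162
Denominator 16 − 1 = 15.
Extrapolated: 12.1526027162 / 15 = 0.8101735144

0.810174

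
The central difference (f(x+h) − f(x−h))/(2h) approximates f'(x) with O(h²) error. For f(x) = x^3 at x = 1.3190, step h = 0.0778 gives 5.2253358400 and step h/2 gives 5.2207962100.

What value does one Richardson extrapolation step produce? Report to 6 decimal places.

5.219283

Leading term ∝ h^2; use weight 4 = 2^2.
4*5.2207962100 = 20.8831848400; 20.8831848400 − 5.2253358400 = 15.6578490000
Denominator 4 − 1 = 3.
15.6578490000 ÷ 3 = 5.2192830000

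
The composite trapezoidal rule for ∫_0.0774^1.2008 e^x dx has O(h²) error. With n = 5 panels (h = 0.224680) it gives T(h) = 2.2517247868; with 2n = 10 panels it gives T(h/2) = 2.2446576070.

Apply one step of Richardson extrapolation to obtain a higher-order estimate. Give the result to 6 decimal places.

r = 2, so 2^r = 4.
Weighted: 8.9786304280 − 2.2517247868 = 6.7269056412
Divide by 2^2 − 1 = 3.
Extrapolated: 6.7269056412 / 3 = 2.2423018804

2.242302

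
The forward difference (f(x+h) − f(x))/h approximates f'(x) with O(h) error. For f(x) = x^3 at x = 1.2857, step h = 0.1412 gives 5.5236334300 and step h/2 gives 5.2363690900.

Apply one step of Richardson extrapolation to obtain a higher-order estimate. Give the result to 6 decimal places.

Order 1 gives 2^r = 2 and 2^r − 1 = 1.
Difference of the inputs: 5.2363690900 − 5.5236334300 = -0.2872643400
Divide by 2^1 − 1 = 1: (-0.2872643400)/1 = -0.2872643400
R = A(h/2) + (A(h/2) − A(h))/1 = 5.2363690900 − 0.2872643400 = 4.9491047500

4.949105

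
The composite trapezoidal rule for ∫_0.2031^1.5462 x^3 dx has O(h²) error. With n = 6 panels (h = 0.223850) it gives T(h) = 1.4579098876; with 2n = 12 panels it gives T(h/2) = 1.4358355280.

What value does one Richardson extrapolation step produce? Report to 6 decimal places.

1.428477

Leading term ∝ h^2; use weight 4 = 2^2.
4 × 1.4358355280 = 5.7433421120; 5.7433421120 − 1.4579098876 = 4.2854322244
R = 4.2854322244/3 = 1.4284774081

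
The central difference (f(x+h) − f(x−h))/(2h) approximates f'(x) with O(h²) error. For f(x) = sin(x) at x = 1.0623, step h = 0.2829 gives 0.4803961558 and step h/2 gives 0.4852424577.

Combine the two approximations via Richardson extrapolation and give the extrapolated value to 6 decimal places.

r = 2, so 2^r = 4.
Numerator 4*A(h/2) − A(h) = 4*0.4852424577 − 0.4803961558 = 1.4605736750
Denominator 4 − 1 = 3.
So the Richardson estimate is 0.4868578917.

0.486858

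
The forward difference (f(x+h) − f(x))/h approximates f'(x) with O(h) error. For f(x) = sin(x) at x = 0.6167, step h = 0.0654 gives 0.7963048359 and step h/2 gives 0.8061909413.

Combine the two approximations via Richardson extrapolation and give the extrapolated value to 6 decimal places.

r = 1, so 2^r = 2.
2*0.8061909413 = 1.6123818826; subtract 0.7963048359 → 0.8160770467
Extrapolated: 0.8160770467 / 1 = 0.8160770467
Shift from A(h/2): +0.0098861054.

0.816077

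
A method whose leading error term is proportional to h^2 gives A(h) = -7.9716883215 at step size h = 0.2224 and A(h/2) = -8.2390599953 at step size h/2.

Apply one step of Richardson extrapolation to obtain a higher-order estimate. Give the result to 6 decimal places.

The method has order 2: 2^2 = 4.
Top: 4(-8.2390599953) − (-7.9716883215) = -24.9845516597
(4 × (-8.2390599953) − (-7.9716883215))/(4 − 1) = -8.3281838866

-8.328184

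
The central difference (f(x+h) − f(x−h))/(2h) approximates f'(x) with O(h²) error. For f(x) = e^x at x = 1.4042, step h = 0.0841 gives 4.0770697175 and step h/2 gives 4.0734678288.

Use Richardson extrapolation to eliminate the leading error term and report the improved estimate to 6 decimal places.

4.072267

The method has order 2: 2^2 = 4.
4·4.0734678288 = 16.2938713152; subtract 4.0770697175 → 12.2168015977
(4·4.0734678288 − 4.0770697175)/(4 − 1) = 4.0722671992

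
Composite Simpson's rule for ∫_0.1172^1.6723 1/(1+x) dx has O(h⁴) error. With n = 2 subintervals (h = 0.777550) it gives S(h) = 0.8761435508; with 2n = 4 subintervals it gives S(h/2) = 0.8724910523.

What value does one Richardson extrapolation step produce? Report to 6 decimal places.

Error is O(h^4); halving h shrinks it by 2^4 = 16.
Numerator 16·A(h/2) − A(h) = 16·0.8724910523 − 0.8761435508 = 13.0837132860
Divide by 2^4 − 1 = 15.
13.0837132860 ÷ 15 = 0.8722475524

0.872248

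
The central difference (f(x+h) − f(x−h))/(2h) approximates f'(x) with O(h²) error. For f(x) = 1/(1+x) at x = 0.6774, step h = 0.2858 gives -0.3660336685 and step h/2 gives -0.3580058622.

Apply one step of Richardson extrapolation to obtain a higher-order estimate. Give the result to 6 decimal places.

r = 2, so 2^r = 4.
4*(-0.3580058622) = -1.4320234488; subtract (-0.3660336685) → -1.0659897803
(-1.0659897803) ÷ 3 = -0.3553299268
Shift from A(h/2): +0.0026759354.

-0.355330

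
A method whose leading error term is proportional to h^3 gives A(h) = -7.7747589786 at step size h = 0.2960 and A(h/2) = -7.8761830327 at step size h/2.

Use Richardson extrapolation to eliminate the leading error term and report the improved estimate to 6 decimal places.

-7.890672

Error is O(h^3); halving h shrinks it by 2^3 = 8.
Difference of the inputs: -7.8761830327 − (-7.7747589786) = -0.1014240541
Correction (A(h/2) − A(h))/(8 − 1) = (-0.1014240541)/7 = -0.0144891506
R = -7.8761830327 − 0.0144891506 = -7.8906721833
Shift from A(h/2): −0.0144891506.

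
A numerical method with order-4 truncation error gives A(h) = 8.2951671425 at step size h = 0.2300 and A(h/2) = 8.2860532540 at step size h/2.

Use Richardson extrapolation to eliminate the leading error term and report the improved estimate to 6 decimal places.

8.285446

Error is O(h^4); halving h shrinks it by 2^4 = 16.
2^4 × A(h/2) = 132.5768520640; minus A(h) gives 124.2816849215.
Divide by 2^4 − 1 = 15.
124.2816849215 ÷ 15 = 8.2854456614
Shift from A(h/2): −0.0006075926.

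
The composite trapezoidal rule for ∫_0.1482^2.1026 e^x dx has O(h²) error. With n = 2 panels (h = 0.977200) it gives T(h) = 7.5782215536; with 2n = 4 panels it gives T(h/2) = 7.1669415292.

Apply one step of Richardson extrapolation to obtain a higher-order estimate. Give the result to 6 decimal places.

Method order is 2; weight 2^2 = 4.
Weighted: 28.6677661168 − 7.5782215536 = 21.0895445632
Extrapolated: 21.0895445632 / 3 = 7.0298481877

7.029848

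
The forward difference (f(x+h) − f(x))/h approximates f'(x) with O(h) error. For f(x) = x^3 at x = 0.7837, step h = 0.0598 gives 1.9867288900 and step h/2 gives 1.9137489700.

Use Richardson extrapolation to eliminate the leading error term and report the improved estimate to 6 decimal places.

1.840769

With r = 1 the leading error scales as h^1, so the weight is 2^1 = 2.
2×1.9137489700 − 1.9867288900 = 1.8407690500
Extrapolated: 1.8407690500 / 1 = 1.8407690500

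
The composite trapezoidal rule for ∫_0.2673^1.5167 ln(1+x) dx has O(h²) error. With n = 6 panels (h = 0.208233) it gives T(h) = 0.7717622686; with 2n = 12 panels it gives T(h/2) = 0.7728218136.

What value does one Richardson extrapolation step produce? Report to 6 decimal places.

The method has order 2: 2^2 = 4.
Numerator 4·A(h/2) − A(h) = 4·0.7728218136 − 0.7717622686 = 2.3195249858
Divide by 2^2 − 1 = 3.
Extrapolated: 2.3195249858 / 3 = 0.7731749953

0.773175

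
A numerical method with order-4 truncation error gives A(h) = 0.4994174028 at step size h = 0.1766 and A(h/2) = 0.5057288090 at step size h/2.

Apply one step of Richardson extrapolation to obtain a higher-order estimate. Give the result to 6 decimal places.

0.506150

r = 4: numerator weight 16, denominator 15.
2^4·A(h/2) = 8.0916609440; minus A(h) gives 7.5922435412.
Divide by 2^4 − 1 = 15.
7.5922435412 ÷ 15 = 0.5061495694
Gap between inputs: 6.311e-03; correction applied: +0.0004207604.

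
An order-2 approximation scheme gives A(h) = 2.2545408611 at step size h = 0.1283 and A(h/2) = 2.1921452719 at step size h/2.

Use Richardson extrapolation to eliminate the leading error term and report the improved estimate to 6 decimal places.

2.171347

Method order is 2; weight 2^2 = 4.
Numerator 4·A(h/2) − A(h) = 4·2.1921452719 − 2.2545408611 = 6.5140402265
(4·2.1921452719 − 2.2545408611)/(4 − 1) = 2.1713467422
Gap between inputs: 6.240e-02; correction applied: −0.0207985297.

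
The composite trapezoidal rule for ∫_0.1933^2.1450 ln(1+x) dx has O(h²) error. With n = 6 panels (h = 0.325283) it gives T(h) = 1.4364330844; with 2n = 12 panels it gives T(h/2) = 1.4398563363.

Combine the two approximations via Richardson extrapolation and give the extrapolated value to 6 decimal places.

1.440997

Leading term ∝ h^2; use weight 4 = 2^2.
Top: 4(1.4398563363) − (1.4364330844) = 4.3229922608
Divide by 2^2 − 1 = 3.
Result: 1.4409974203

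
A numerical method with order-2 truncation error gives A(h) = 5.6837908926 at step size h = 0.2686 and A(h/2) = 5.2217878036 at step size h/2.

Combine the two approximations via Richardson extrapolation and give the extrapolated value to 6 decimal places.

The method has order 2: 2^2 = 4.
Numerator 4×A(h/2) − A(h) = 4×5.2217878036 − 5.6837908926 = 15.2033603218
Denominator 4 − 1 = 3.
Extrapolated: 15.2033603218 / 3 = 5.0677867739

5.067787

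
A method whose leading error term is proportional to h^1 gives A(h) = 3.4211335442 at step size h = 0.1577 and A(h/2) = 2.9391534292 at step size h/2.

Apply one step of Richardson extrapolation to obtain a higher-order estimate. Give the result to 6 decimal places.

2.457173

The method has order 1: 2^1 = 2.
Numerator 2·A(h/2) − A(h) = 2·2.9391534292 − 3.4211335442 = 2.4571733142
(2·2.9391534292 − 3.4211335442)/(2 − 1) = 2.4571733142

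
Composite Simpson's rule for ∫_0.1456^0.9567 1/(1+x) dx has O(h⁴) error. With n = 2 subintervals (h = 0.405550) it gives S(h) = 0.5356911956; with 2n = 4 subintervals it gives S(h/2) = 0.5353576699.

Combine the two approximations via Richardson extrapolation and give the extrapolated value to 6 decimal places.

Order 4 gives 2^r = 16 and 2^r − 1 = 15.
16*0.5353576699 − 0.5356911956 = 8.0300315228
R = 8.0300315228/15 = 0.5353354349

0.535335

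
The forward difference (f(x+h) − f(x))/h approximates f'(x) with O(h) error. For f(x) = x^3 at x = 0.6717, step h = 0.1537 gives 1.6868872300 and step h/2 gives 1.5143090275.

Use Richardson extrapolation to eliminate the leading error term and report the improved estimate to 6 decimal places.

1.341731

The method has order 1: 2^1 = 2.
2*1.5143090275 = 3.0286180550; 3.0286180550 − 1.6868872300 = 1.3417308250
Denominator 2 − 1 = 1.
So the Richardson estimate is 1.3417308250.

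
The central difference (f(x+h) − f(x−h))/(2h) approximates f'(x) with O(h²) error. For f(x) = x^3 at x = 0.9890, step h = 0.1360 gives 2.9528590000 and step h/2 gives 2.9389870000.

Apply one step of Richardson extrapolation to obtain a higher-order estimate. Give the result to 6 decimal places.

2.934363

r = 2: numerator weight 4, denominator 3.
Numerator 4×A(h/2) − A(h) = 4×2.9389870000 − 2.9528590000 = 8.8030890000
(4×2.9389870000 − 2.9528590000)/(4 − 1) = 2.9343630000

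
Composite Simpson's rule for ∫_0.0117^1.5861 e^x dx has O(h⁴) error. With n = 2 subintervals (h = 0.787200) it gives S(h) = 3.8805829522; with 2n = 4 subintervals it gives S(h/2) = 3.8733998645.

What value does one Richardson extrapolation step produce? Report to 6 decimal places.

3.872921

Order 4 gives 2^r = 16 and 2^r − 1 = 15.
2^4·A(h/2) = 61.9743978320; minus A(h) gives 58.0938148798.
Denominator 16 − 1 = 15.
58.0938148798 ÷ 15 = 3.8729209920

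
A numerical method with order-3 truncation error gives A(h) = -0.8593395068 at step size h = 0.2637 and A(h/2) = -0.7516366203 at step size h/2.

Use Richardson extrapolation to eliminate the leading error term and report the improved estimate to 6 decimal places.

The method has order 3: 2^3 = 8.
2^3 × A(h/2) = -6.0130929624; minus A(h) gives -5.1537534556.
R = (-5.1537534556)/7 = -0.7362504937

-0.736250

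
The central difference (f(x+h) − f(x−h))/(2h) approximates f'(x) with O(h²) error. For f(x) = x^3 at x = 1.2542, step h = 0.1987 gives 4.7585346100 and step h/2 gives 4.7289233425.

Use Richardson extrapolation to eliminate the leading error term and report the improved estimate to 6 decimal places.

Error is O(h^2); halving h shrinks it by 2^2 = 4.
Weighted: 18.9156933700 − 4.7585346100 = 14.1571587600
R = 14.1571587600/3 = 4.7190529200
Gap between inputs: 2.961e-02; correction applied: −0.0098704225.

4.719053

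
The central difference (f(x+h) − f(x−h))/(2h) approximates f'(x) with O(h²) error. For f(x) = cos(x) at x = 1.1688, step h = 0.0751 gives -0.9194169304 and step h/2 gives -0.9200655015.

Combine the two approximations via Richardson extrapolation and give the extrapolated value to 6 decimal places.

-0.920282

The method has order 2: 2^2 = 4.
Top: 4(-0.9200655015) − (-0.9194169304) = -2.7608450756
Denominator 4 − 1 = 3.
R = (-2.7608450756)/3 = -0.9202816919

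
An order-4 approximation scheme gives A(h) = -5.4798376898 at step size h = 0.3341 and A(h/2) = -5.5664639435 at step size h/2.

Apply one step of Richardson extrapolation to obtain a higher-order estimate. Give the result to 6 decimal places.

-5.572239

Error is O(h^4); halving h shrinks it by 2^4 = 16.
2^4*A(h/2) = -89.0634230960; minus A(h) gives -83.5835854062.
R = (-83.5835854062)/15 = -5.5722390271
Shift from A(h/2): −0.0057750836.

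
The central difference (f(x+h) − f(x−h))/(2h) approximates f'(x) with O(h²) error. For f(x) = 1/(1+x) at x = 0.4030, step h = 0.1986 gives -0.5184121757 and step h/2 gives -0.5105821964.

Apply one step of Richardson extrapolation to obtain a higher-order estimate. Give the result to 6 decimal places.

r = 2: numerator weight 4, denominator 3.
4 × (-0.5105821964) − (-0.5184121757) = -1.5239166099
Divide by 2^2 − 1 = 3.
R = (-1.5239166099)/3 = -0.5079722033

-0.507972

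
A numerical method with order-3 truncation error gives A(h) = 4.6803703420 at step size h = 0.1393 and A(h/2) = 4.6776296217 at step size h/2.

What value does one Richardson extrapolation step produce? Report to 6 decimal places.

Method order is 3; weight 2^3 = 8.
Top: 8(4.6776296217) − (4.6803703420) = 32.7406666316
Extrapolated: 32.7406666316 / 7 = 4.6772380902

4.677238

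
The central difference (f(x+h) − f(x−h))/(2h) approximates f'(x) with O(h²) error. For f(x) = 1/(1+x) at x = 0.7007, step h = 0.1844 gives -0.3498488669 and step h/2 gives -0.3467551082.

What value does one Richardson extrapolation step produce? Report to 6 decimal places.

-0.345724

Error is O(h^2); halving h shrinks it by 2^2 = 4.
Top: 4(-0.3467551082) − (-0.3498488669) = -1.0371715659
(4·(-0.3467551082) − (-0.3498488669))/(4 − 1) = -0.3457238553
Correction |R − A(h/2)| = 1.031e-03; gap |A(h/2) − A(h)| = 3.094e-03.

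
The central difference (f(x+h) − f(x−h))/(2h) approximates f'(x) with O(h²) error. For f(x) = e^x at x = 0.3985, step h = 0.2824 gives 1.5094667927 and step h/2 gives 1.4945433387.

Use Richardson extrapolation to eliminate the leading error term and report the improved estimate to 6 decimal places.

1.489569

r = 2: numerator weight 4, denominator 3.
4 × 1.4945433387 = 5.9781733548; subtract 1.5094667927 → 4.4687065621
(4 × 1.4945433387 − 1.5094667927)/(4 − 1) = 1.4895688540
Gap between inputs: 1.492e-02; correction applied: −0.0049744847.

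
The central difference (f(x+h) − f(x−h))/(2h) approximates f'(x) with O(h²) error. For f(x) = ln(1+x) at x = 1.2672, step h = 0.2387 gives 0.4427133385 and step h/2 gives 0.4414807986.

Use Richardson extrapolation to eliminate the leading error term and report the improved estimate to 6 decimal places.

r = 2, so 2^r = 4.
Weighted: 1.7659231944 − 0.4427133385 = 1.3232098559
R = 1.3232098559/3 = 0.4410699520
Shift from A(h/2): −0.0004108466.

0.441070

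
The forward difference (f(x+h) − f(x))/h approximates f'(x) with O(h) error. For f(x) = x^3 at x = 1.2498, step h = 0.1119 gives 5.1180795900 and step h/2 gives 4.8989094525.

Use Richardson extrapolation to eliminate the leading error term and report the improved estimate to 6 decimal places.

The method has order 1: 2^1 = 2.
Top: 2(4.8989094525) − (5.1180795900) = 4.6797393150
Divide by 2^1 − 1 = 1.
(2·4.8989094525 − 5.1180795900)/(2 − 1) = 4.6797393150
Correction |R − A(h/2)| = 2.192e-01; gap |A(h/2) − A(h)| = 2.192e-01.

4.679739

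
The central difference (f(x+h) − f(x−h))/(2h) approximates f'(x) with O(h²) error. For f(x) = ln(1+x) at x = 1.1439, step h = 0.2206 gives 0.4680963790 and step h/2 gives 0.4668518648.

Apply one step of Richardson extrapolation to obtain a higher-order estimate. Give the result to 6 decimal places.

0.466437

The method has order 2: 2^2 = 4.
4×0.4668518648 = 1.8674074592; 1.8674074592 − 0.4680963790 = 1.3993110802
Extrapolated: 1.3993110802 / 3 = 0.4664370267
Correction |R − A(h/2)| = 4.148e-04; gap |A(h/2) − A(h)| = 1.245e-03.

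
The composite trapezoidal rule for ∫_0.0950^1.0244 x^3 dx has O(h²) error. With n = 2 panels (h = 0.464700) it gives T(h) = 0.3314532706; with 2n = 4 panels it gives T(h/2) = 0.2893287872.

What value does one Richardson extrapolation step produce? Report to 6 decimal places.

0.275287

Leading term ∝ h^2; use weight 4 = 2^2.
Difference of the inputs: 0.2893287872 − 0.3314532706 = -0.0421244834
Divide by 2^2 − 1 = 3: (-0.0421244834)/3 = -0.0140414945
R = A(h/2) + (A(h/2) − A(h))/3 = 0.2893287872 − 0.0140414945 = 0.2752872927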